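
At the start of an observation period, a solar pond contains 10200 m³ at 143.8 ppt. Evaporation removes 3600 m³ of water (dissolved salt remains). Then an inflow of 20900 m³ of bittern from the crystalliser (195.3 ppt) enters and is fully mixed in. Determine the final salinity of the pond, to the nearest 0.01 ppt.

After evaporation: salt = 10,200×143.8 = 1,466,760; volume = 10,200 − 3,600 = 6,600 m³
After mixing: salt = 1,466,760 + 20,900×195.3 = 5,548,530; volume = 6,600 + 20,900 = 27,500 m³
S = 5,548,530 / 27,500 = 201.7647 ppt

201.76 ppt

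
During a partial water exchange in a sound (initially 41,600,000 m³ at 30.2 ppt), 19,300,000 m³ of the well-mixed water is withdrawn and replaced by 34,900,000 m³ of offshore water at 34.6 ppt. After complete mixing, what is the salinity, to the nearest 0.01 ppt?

Remaining after removal: 22,300,000 m³ at 30.2 ppt (salt = 673,460,000)
After addition: salt = 673,460,000 + 34,900,000×34.6 = 1,881,000,000; volume = 57,200,000 m³
S = 1,881,000,000 / 57,200,000 = 32.8846 ppt

32.88 ppt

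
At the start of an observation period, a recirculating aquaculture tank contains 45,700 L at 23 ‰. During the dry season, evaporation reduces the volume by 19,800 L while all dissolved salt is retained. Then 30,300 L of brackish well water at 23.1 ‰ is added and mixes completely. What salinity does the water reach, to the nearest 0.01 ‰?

After evaporation: salt = 45,700×23 = 1,051,100; volume = 45,700 − 19,800 = 25,900 L
After mixing: salt = 1,051,100 + 30,300×23.1 = 1,751,030; volume = 25,900 + 30,300 = 56,200 L
S = 1,751,030 / 56,200 = 31.1571 ‰

31.16 ‰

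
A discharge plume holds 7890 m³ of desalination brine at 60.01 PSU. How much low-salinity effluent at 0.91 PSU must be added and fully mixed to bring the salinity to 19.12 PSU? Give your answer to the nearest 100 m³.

Salt balance: 7,890×60.01 + V×0.91 = (7,890+V)×19.12
473,478.9 + 0.91V = 150,856.8 + 19.12V
322,622.1 = 18.21V
V = 17,716.75 m³

17700 m³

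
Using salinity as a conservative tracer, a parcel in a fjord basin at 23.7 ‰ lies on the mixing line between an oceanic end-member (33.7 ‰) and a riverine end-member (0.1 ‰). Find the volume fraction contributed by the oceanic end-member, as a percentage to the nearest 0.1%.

Let g be the oceanic fraction. Salt balance per unit volume:
g×33.7 + (1−g)×0.1 = 23.7
g = (23.7 − 0.1) / (33.7 − 0.1) = 23.6/33.6 = 0.7024

70.2%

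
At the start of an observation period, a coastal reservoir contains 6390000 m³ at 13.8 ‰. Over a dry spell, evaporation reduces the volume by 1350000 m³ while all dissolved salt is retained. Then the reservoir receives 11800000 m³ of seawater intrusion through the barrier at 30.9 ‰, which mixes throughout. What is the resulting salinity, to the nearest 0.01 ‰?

26.89 ‰

After evaporation: salt = 6,390,000×13.8 = 88,182,000; volume = 6,390,000 − 1,350,000 = 5,040,000 m³
After mixing: salt = 88,182,000 + 11,800,000×30.9 = 452,802,000; volume = 5,040,000 + 11,800,000 = 16,840,000 m³
S = 452,802,000 / 16,840,000 = 26.8885 ‰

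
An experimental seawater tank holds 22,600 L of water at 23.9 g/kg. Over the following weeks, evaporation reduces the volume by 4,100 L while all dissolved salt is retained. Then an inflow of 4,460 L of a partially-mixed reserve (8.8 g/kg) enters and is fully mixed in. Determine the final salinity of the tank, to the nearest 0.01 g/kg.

25.23 g/kg

After evaporation: salt = 22,600×23.9 = 540,140; volume = 22,600 − 4,100 = 18,500 L
After mixing: salt = 540,140 + 4,460×8.8 = 579,388; volume = 18,500 + 4,460 = 22,960 L
S = 579,388 / 22,960 = 25.2347 g/kg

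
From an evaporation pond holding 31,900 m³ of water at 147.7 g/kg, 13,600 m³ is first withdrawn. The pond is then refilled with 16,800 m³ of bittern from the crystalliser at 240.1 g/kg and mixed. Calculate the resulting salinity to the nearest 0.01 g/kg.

191.93 g/kg

Remaining after removal: 18,300 m³ at 147.7 g/kg (salt = 2,702,910)
After addition: salt = 2,702,910 + 16,800×240.1 = 6,736,590; volume = 35,100 m³
S = 6,736,590 / 35,100 = 191.9256 g/kg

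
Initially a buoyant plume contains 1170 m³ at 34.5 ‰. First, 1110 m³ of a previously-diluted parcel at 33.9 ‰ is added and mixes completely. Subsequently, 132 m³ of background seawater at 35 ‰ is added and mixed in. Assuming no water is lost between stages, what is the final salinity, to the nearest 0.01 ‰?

34.25 ‰

Conserving salt mass:
Initial salt = 1,170×34.5 = 40,365
After stage 1: salt = 40,365 + 1,110×33.9 = 77,994; volume = 2,280 m³; S = 34.208 ‰
After stage 2: salt = 77,994 + 132×35 = 82,614; volume = 2,412 m³
S = 82,614 / 2,412 = 34.2512 ‰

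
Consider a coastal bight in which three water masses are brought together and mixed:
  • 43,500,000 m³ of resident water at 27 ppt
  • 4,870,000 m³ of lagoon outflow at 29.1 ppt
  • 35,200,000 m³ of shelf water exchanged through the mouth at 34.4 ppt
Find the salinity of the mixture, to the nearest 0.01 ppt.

30.24 ppt

Total salt / total volume:
salt = 43,500,000×27 + 4,870,000×29.1 + 35,200,000×34.4 = 1,174,500,000 + 141,717,000 + 1,210,880,000 = 2,527,097,000
volume = 43,500,000 + 4,870,000 + 35,200,000 = 83,570,000 m³
S = 2,527,097,000 / 83,570,000 = 30.2393 ppt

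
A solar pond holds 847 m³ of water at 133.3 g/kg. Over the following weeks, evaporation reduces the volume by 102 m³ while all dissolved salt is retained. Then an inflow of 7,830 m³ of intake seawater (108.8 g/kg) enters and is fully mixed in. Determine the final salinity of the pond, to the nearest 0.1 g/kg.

112.5 g/kg

After evaporation: salt = 847×133.3 = 112,905.1; volume = 847 − 102 = 745 m³
After mixing: salt = 112,905.1 + 7,830×108.8 = 964,809.1; volume = 745 + 7,830 = 8,575 m³
S = 964,809.1 / 8,575 = 112.5142 g/kg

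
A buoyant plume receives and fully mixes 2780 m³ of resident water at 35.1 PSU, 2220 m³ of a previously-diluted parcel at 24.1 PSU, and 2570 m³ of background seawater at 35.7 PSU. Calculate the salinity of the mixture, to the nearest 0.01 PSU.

32.08 PSU

Conserving salt mass:
salt = 2,780×35.1 + 2,220×24.1 + 2,570×35.7 = 97,578 + 53,502 + 91,749 = 242,829
volume = 2,780 + 2,220 + 2,570 = 7,570 m³
S = 242,829 / 7,570 = 32.0778 PSU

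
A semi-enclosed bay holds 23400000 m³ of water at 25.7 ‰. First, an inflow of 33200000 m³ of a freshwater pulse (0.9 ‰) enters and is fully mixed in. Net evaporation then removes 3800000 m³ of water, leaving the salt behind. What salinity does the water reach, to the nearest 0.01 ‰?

11.96 ‰

After mixing: salt = 23,400,000×25.7 + 33,200,000×0.9 = 631,260,000; volume = 56,600,000 m³
After evaporation: salt unchanged = 631,260,000; volume = 56,600,000 − 3,800,000 = 52,800,000 m³
S = 631,260,000 / 52,800,000 = 11.9557 ‰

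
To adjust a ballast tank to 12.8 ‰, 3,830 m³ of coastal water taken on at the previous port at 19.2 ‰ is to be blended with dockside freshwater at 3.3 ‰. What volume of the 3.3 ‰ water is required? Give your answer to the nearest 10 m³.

Salt balance: 3,830×19.2 + V×3.3 = (3,830+V)×12.8
73,536 + 3.3V = 49,024 + 12.8V
24,512 = 9.5V
V = 2,580.21 m³

2580 m³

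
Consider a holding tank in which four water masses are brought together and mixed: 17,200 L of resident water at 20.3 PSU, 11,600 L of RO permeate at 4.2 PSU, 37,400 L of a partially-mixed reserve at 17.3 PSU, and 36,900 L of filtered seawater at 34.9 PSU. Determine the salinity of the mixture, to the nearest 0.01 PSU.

22.63 PSU

Total salt / total volume:
salt = 17,200×20.3 + 11,600×4.2 + 37,400×17.3 + 36,900×34.9 = 349,160 + 48,720 + 647,020 + 1,287,810 = 2,332,710
volume = 17,200 + 11,600 + 37,400 + 36,900 = 103,100 L
S = 2,332,710 / 103,100 = 22.6257 PSU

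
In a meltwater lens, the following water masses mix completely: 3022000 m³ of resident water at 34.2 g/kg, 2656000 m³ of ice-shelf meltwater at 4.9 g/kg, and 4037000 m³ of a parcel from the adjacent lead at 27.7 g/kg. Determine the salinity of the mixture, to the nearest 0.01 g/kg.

23.49 g/kg

Salt balance:
salt = 3,022,000×34.2 + 2,656,000×4.9 + 4,037,000×27.7 = 103,352,400 + 13,014,400 + 111,824,900 = 228,191,700
volume = 3,022,000 + 2,656,000 + 4,037,000 = 9,715,000 m³
S = 228,191,700 / 9,715,000 = 23.4886 g/kg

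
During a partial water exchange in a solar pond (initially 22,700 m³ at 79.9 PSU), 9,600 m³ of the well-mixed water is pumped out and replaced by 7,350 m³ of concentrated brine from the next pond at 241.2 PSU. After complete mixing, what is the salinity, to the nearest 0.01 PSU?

137.87 PSU

Remaining after removal: 13,100 m³ at 79.9 PSU (salt = 1,046,690)
After addition: salt = 1,046,690 + 7,350×241.2 = 2,819,510; volume = 20,450 m³
S = 2,819,510 / 20,450 = 137.8733 PSU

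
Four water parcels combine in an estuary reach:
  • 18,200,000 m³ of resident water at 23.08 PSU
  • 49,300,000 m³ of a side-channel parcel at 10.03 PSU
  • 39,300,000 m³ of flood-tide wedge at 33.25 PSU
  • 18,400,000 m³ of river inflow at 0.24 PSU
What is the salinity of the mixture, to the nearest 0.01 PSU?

Conserving salt mass:
salt = 18,200,000×23.08 + 49,300,000×10.03 + 39,300,000×33.25 + 18,400,000×0.24 = 420,056,000 + 494,479,000 + 1,306,725,000 + 4,416,000 = 2,225,676,000
volume = 18,200,000 + 49,300,000 + 39,300,000 + 18,400,000 = 125,200,000 m³
S = 2,225,676,000 / 125,200,000 = 17.777 PSU

17.78 PSU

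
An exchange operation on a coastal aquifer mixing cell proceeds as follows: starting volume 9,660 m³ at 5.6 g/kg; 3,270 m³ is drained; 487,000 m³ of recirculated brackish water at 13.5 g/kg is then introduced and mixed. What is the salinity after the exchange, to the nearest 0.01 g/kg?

13.40 g/kg

Remaining after removal: 6,390 m³ at 5.6 g/kg (salt = 35,784)
After addition: salt = 35,784 + 487,000×13.5 = 6,610,284; volume = 493,390 m³
S = 6,610,284 / 493,390 = 13.3977 g/kg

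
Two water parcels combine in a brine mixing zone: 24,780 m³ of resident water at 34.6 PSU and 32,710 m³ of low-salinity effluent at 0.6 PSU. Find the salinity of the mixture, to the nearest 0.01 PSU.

15.26 PSU

Total salt / total volume:
salt = 24,780×34.6 + 32,710×0.6 = 857,388 + 19,626 = 877,014
volume = 24,780 + 32,710 = 57,490 m³
S = 877,014 / 57,490 = 15.2551 PSU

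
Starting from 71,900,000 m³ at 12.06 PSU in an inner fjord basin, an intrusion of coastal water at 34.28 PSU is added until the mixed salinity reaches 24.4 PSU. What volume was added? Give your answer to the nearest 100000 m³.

89800000 m³

Salt balance: 71,900,000×12.06 + V×34.28 = (71,900,000+V)×24.4
867,114,000 + 34.28V = 1,754,360,000 + 24.4V
887,246,000 = 9.88V
V = 89,802,226.72 m³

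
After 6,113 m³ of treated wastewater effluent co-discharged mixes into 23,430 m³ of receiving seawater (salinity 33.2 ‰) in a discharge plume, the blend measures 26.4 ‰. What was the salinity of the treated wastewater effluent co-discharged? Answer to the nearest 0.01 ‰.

Salt balance: 23,430×33.2 + 6,113×S = 29,543×26.4
777,876 + 6,113·S = 779,935.2
S = (779,935.2 − 777,876) / 6,113 = 0.3369 ‰

0.34 ‰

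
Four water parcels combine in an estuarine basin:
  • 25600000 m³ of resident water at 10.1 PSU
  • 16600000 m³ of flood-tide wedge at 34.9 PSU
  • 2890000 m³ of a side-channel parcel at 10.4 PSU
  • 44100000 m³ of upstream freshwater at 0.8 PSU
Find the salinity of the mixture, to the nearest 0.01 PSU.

10.13 PSU

Conserving salt mass:
salt = 25,600,000×10.1 + 16,600,000×34.9 + 2,890,000×10.4 + 44,100,000×0.8 = 258,560,000 + 579,340,000 + 30,056,000 + 35,280,000 = 903,236,000
volume = 25,600,000 + 16,600,000 + 2,890,000 + 44,100,000 = 89,190,000 m³
S = 903,236,000 / 89,190,000 = 10.1271 PSU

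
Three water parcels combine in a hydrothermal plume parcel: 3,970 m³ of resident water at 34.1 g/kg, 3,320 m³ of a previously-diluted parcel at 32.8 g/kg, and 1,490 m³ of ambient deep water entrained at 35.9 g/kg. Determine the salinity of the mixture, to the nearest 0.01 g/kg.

33.91 g/kg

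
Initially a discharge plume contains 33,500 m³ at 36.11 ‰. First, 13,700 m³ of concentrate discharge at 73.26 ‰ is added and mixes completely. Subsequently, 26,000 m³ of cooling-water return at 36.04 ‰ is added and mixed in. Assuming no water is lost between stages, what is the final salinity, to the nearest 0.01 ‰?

43.04 ‰

Salt balance:
Initial salt = 33,500×36.11 = 1,209,685
After stage 1: salt = 1,209,685 + 13,700×73.26 = 2,213,347; volume = 47,200 m³; S = 46.893 ‰
After stage 2: salt = 2,213,347 + 26,000×36.04 = 3,150,387; volume = 73,200 m³
S = 3,150,387 / 73,200 = 43.0381 ‰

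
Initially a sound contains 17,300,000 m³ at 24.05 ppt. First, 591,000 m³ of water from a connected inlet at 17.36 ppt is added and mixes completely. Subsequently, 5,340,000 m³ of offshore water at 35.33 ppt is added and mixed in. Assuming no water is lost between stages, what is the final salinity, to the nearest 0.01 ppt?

26.47 ppt

Mass of salt is conserved:
Initial salt = 17,300,000×24.05 = 416,065,000
After stage 1: salt = 416,065,000 + 591,000×17.36 = 426,324,760; volume = 17,891,000 m³; S = 23.829 ppt
After stage 2: salt = 426,324,760 + 5,340,000×35.33 = 614,986,960; volume = 23,231,000 m³
S = 614,986,960 / 23,231,000 = 26.4727 ppt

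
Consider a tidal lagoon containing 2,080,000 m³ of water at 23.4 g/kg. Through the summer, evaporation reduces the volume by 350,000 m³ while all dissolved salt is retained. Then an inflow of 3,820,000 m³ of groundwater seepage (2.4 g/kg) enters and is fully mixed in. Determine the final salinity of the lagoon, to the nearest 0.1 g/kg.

After evaporation: salt = 2,080,000×23.4 = 48,672,000; volume = 2,080,000 − 350,000 = 1,730,000 m³
After mixing: salt = 48,672,000 + 3,820,000×2.4 = 57,840,000; volume = 1,730,000 + 3,820,000 = 5,550,000 m³
S = 57,840,000 / 5,550,000 = 10.4216 g/kg

10.4 g/kg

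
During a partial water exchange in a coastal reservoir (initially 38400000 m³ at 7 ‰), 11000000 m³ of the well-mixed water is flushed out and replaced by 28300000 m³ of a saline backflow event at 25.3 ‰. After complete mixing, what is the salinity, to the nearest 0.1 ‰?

Remaining after removal: 27,400,000 m³ at 7 ‰ (salt = 191,800,000)
After addition: salt = 191,800,000 + 28,300,000×25.3 = 907,790,000; volume = 55,700,000 m³
S = 907,790,000 / 55,700,000 = 16.2978 ‰

16.3 ‰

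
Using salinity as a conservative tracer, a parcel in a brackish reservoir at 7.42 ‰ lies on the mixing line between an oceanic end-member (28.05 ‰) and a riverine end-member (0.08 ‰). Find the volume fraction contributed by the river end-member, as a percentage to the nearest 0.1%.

Let f be the freshwater fraction. Salt balance per unit volume:
f×0.08 + (1−f)×28.05 = 7.42
f = (28.05 − 7.42) / (28.05 − 0.08) = 20.63/27.97 = 0.7376

73.8%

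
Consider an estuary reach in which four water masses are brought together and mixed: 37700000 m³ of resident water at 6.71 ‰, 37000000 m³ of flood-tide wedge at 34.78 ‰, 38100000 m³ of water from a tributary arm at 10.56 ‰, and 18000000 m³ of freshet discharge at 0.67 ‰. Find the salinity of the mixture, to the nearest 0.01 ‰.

By conservation of dissolved salt,
salt = 37,700,000×6.71 + 37,000,000×34.78 + 38,100,000×10.56 + 18,000,000×0.67 = 252,967,000 + 1,286,860,000 + 402,336,000 + 12,060,000 = 1,954,223,000
volume = 37,700,000 + 37,000,000 + 38,100,000 + 18,000,000 = 130,800,000 m³
S = 1,954,223,000 / 130,800,000 = 14.9405 ‰

14.94 ‰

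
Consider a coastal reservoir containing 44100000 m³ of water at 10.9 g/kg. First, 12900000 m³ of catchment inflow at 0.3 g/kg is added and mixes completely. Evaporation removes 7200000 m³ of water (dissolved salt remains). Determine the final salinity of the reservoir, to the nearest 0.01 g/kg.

After mixing: salt = 44,100,000×10.9 + 12,900,000×0.3 = 484,560,000; volume = 57,000,000 m³
After evaporation: salt unchanged = 484,560,000; volume = 57,000,000 − 7,200,000 = 49,800,000 m³
S = 484,560,000 / 49,800,000 = 9.7301 g/kg

9.73 g/kg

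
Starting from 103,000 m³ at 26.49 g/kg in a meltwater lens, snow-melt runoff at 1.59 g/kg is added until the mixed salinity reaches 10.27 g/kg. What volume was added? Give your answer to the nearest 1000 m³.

192000 m³

Salt balance: 103,000×26.49 + V×1.59 = (103,000+V)×10.27
2,728,470 + 1.59V = 1,057,810 + 10.27V
1,670,660 = 8.68V
V = 192,472.35 m³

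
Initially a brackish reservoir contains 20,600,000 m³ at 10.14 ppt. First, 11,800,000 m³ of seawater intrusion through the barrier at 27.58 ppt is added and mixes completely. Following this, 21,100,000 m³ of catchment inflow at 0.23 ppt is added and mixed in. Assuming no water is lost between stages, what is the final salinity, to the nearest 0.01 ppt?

10.08 ppt

By conservation of dissolved salt,
Initial salt = 20,600,000×10.14 = 208,884,000
After stage 1: salt = 208,884,000 + 11,800,000×27.58 = 534,328,000; volume = 32,400,000 m³; S = 16.492 ppt
After stage 2: salt = 534,328,000 + 21,100,000×0.23 = 539,181,000; volume = 53,500,000 m³
S = 539,181,000 / 53,500,000 = 10.0781 ppt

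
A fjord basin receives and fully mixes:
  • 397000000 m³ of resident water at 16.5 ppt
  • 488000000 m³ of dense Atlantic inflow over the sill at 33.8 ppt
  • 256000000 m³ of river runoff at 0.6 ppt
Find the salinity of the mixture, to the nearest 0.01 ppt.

Total salt / total volume:
salt = 397,000,000×16.5 + 488,000,000×33.8 + 256,000,000×0.6 = 6,550,500,000 + 16,494,400,000 + 153,600,000 = 23,198,500,000
volume = 397,000,000 + 488,000,000 + 256,000,000 = 1,141,000,000 m³
S = 23,198,500,000 / 1,141,000,000 = 20.3317 ppt

20.33 ppt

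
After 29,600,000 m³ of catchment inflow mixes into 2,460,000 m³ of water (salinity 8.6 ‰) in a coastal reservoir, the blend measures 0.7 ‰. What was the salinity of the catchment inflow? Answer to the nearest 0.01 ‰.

0.04 ‰

Salt balance: 2,460,000×8.6 + 29,600,000×S = 32,060,000×0.7
21,156,000 + 29,600,000·S = 22,442,000
S = (22,442,000 − 21,156,000) / 29,600,000 = 0.0434 ‰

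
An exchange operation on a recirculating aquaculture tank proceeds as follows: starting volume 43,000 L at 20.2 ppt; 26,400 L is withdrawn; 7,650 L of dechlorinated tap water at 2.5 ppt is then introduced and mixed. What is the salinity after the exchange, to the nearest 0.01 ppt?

14.62 ppt

Remaining after removal: 16,600 L at 20.2 ppt (salt = 335,320)
After addition: salt = 335,320 + 7,650×2.5 = 354,445; volume = 24,250 L
S = 354,445 / 24,250 = 14.6163 ppt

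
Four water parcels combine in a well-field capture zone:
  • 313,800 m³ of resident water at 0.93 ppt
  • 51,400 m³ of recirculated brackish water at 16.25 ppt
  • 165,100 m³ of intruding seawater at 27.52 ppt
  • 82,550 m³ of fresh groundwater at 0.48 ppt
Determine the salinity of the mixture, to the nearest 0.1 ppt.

Total salt / total volume:
salt = 313,800×0.93 + 51,400×16.25 + 165,100×27.52 + 82,550×0.48 = 291,834 + 835,250 + 4,543,552 + 39,624 = 5,710,260
volume = 313,800 + 51,400 + 165,100 + 82,550 = 612,850 m³
S = 5,710,260 / 612,850 = 9.318 ppt

9.3 ppt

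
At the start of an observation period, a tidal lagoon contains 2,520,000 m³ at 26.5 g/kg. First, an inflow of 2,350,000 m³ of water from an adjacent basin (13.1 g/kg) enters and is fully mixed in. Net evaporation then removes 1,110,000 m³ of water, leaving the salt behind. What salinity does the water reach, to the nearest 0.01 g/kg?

After mixing: salt = 2,520,000×26.5 + 2,350,000×13.1 = 97,565,000; volume = 4,870,000 m³
After evaporation: salt unchanged = 97,565,000; volume = 4,870,000 − 1,110,000 = 3,760,000 m³
S = 97,565,000 / 3,760,000 = 25.9481 g/kg

25.95 g/kg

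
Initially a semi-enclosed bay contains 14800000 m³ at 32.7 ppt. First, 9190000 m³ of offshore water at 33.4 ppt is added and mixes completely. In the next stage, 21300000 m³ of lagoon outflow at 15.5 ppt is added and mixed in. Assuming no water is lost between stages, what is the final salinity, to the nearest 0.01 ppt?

Weighted by volume,
Initial salt = 14,800,000×32.7 = 483,960,000
After stage 1: salt = 483,960,000 + 9,190,000×33.4 = 790,906,000; volume = 23,990,000 m³; S = 32.968 ppt
After stage 2: salt = 790,906,000 + 21,300,000×15.5 = 1,121,056,000; volume = 45,290,000 m³
S = 1,121,056,000 / 45,290,000 = 24.7528 ppt

24.75 ppt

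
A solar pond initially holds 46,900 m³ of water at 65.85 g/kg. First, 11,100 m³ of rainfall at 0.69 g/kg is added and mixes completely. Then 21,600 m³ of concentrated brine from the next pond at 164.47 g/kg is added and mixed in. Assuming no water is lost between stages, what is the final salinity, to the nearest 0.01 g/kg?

83.52 g/kg

By conservation of dissolved salt,
Initial salt = 46,900×65.85 = 3,088,365
After stage 1: salt = 3,088,365 + 11,100×0.69 = 3,096,024; volume = 58,000 m³; S = 53.38 g/kg
After stage 2: salt = 3,096,024 + 21,600×164.47 = 6,648,576; volume = 79,600 m³
S = 6,648,576 / 79,600 = 83.5248 g/kg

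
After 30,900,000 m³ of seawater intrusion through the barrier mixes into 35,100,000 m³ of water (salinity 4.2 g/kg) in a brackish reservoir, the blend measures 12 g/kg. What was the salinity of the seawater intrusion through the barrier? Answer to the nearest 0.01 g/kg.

20.86 g/kg

Salt balance: 35,100,000×4.2 + 30,900,000×S = 66,000,000×12
147,420,000 + 30,900,000·S = 792,000,000
S = (792,000,000 − 147,420,000) / 30,900,000 = 20.8602 g/kg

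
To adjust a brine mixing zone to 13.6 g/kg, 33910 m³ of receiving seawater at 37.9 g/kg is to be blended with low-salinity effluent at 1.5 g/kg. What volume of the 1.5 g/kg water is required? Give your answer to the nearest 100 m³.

68100 m³

Salt balance: 33,910×37.9 + V×1.5 = (33,910+V)×13.6
1,285,189 + 1.5V = 461,176 + 13.6V
824,013 = 12.1V
V = 68,100.25 m³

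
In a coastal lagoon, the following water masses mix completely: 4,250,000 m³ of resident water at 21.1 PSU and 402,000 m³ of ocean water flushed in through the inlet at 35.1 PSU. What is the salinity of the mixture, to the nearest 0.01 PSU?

22.31 PSU

Weighted by volume,
salt = 4,250,000×21.1 + 402,000×35.1 = 89,675,000 + 14,110,200 = 103,785,200
volume = 4,250,000 + 402,000 = 4,652,000 m³
S = 103,785,200 / 4,652,000 = 22.3098 PSU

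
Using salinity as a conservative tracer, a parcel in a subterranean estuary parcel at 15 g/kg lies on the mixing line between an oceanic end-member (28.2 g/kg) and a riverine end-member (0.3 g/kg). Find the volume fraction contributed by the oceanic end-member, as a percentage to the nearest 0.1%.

Let g be the oceanic fraction. Salt balance per unit volume:
g×28.2 + (1−g)×0.3 = 15
g = (15 − 0.3) / (28.2 − 0.3) = 14.7/27.9 = 0.5269

52.7%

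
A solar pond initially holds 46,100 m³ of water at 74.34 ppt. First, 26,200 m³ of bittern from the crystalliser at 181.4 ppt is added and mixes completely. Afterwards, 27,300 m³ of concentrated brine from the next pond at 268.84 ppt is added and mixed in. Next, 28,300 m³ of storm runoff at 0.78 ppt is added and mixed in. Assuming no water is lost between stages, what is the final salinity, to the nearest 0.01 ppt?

121.51 ppt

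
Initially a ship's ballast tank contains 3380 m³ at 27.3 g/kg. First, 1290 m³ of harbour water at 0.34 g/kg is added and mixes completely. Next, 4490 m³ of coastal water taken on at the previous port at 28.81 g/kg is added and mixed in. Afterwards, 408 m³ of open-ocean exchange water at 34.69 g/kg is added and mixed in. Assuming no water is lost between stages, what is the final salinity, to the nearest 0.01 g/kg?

24.69 g/kg

Mass of salt is conserved:
Initial salt = 3,380×27.3 = 92,274
After stage 1: salt = 92,274 + 1,290×0.34 = 92,712.6; volume = 4,670 m³; S = 19.853 g/kg
After stage 2: salt = 92,712.6 + 4,490×28.81 = 222,069.5; volume = 9,160 m³; S = 24.243 g/kg
After stage 3: salt = 222,069.5 + 408×34.69 = 236,223.02; volume = 9,568 m³
S = 236,223.02 / 9,568 = 24.6889 g/kg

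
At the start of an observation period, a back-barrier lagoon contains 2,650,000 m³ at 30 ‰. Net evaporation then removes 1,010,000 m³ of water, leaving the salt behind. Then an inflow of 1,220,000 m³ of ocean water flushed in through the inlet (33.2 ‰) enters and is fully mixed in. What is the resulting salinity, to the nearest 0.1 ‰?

42.0 ‰

After evaporation: salt = 2,650,000×30 = 79,500,000; volume = 2,650,000 − 1,010,000 = 1,640,000 m³
After mixing: salt = 79,500,000 + 1,220,000×33.2 = 120,004,000; volume = 1,640,000 + 1,220,000 = 2,860,000 m³
S = 120,004,000 / 2,860,000 = 41.9594 ‰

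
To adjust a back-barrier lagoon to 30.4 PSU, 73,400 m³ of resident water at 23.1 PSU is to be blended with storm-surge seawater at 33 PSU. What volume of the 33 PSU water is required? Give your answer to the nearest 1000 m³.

Salt balance: 73,400×23.1 + V×33 = (73,400+V)×30.4
1,695,540 + 33V = 2,231,360 + 30.4V
535,820 = 2.6V
V = 206,084.62 m³

206000 m³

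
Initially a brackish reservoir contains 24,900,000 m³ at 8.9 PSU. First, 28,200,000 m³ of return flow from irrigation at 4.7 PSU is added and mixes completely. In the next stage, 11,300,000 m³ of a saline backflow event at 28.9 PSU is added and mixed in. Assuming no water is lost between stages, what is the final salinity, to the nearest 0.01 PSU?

10.57 PSU

Salt balance:
Initial salt = 24,900,000×8.9 = 221,610,000
After stage 1: salt = 221,610,000 + 28,200,000×4.7 = 354,150,000; volume = 53,100,000 m³; S = 6.669 PSU
After stage 2: salt = 354,150,000 + 11,300,000×28.9 = 680,720,000; volume = 64,400,000 m³
S = 680,720,000 / 64,400,000 = 10.5702 PSU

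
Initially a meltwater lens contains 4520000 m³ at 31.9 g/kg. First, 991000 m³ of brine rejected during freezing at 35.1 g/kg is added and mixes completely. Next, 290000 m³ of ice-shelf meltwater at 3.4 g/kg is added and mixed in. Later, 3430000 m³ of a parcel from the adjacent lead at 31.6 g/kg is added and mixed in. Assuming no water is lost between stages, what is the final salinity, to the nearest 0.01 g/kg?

Total salt / total volume:
Initial salt = 4,520,000×31.9 = 144,188,000
After stage 1: salt = 144,188,000 + 991,000×35.1 = 178,972,100; volume = 5,511,000 m³; S = 32.475 g/kg
After stage 2: salt = 178,972,100 + 290,000×3.4 = 179,958,100; volume = 5,801,000 m³; S = 31.022 g/kg
After stage 3: salt = 179,958,100 + 3,430,000×31.6 = 288,346,100; volume = 9,231,000 m³
S = 288,346,100 / 9,231,000 = 31.2367 g/kg

31.24 g/kg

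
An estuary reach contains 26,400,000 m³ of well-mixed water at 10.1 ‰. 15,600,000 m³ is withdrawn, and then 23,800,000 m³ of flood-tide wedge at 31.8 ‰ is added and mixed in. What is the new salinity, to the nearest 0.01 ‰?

Remaining after removal: 10,800,000 m³ at 10.1 ‰ (salt = 109,080,000)
After addition: salt = 109,080,000 + 23,800,000×31.8 = 865,920,000; volume = 34,600,000 m³
S = 865,920,000 / 34,600,000 = 25.0266 ‰

25.03 ‰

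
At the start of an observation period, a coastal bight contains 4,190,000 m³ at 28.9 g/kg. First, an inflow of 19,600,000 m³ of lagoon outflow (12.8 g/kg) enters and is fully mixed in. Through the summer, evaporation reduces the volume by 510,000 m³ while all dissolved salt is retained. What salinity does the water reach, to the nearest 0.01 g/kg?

15.98 g/kg

After mixing: salt = 4,190,000×28.9 + 19,600,000×12.8 = 371,971,000; volume = 23,790,000 m³
After evaporation: salt unchanged = 371,971,000; volume = 23,790,000 − 510,000 = 23,280,000 m³
S = 371,971,000 / 23,280,000 = 15.9781 g/kg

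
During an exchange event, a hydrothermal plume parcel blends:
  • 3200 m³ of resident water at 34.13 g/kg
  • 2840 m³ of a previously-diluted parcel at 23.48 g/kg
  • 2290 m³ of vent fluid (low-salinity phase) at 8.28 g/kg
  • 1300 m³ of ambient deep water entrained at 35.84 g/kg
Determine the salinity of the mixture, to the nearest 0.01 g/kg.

25.07 g/kg

By conservation of dissolved salt,
salt = 3,200×34.13 + 2,840×23.48 + 2,290×8.28 + 1,300×35.84 = 109,216 + 66,683.2 + 18,961.2 + 46,592 = 241,452.4
volume = 3,200 + 2,840 + 2,290 + 1,300 = 9,630 m³
S = 241,452.4 / 9,630 = 25.0729 g/kg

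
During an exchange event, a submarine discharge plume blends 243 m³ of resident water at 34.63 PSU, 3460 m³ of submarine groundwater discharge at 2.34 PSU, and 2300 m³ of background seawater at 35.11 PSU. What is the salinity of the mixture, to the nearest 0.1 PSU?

Conserving salt mass:
salt = 243×34.63 + 3,460×2.34 + 2,300×35.11 = 8,415.09 + 8,096.4 + 80,753 = 97,264.49
volume = 243 + 3,460 + 2,300 = 6,003 m³
S = 97,264.49 / 6,003 = 16.203 PSU

16.2 PSU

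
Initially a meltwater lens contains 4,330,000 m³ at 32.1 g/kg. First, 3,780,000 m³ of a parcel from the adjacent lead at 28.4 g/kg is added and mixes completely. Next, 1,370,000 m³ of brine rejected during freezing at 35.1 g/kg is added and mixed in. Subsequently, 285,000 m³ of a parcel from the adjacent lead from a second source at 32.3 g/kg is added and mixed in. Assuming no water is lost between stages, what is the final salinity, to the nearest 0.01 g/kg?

Weighted by volume,
Initial salt = 4,330,000×32.1 = 138,993,000
After stage 1: salt = 138,993,000 + 3,780,000×28.4 = 246,345,000; volume = 8,110,000 m³; S = 30.375 g/kg
After stage 2: salt = 246,345,000 + 1,370,000×35.1 = 294,432,000; volume = 9,480,000 m³; S = 31.058 g/kg
After stage 3: salt = 294,432,000 + 285,000×32.3 = 303,637,500; volume = 9,765,000 m³
S = 303,637,500 / 9,765,000 = 31.0945 g/kg

31.09 g/kg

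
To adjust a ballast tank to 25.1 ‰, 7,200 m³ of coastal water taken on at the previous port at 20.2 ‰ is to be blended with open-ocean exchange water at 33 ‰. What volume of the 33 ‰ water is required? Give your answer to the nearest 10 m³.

Salt balance: 7,200×20.2 + V×33 = (7,200+V)×25.1
145,440 + 33V = 180,720 + 25.1V
35,280 = 7.9V
V = 4,465.82 m³

4470 m³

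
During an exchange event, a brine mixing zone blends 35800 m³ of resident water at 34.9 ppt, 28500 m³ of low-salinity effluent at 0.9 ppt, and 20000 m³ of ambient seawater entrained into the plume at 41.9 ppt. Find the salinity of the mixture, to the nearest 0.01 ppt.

25.07 ppt

Conserving salt mass:
salt = 35,800×34.9 + 28,500×0.9 + 20,000×41.9 = 1,249,420 + 25,650 + 838,000 = 2,113,070
volume = 35,800 + 28,500 + 20,000 = 84,300 m³
S = 2,113,070 / 84,300 = 25.0661 ppt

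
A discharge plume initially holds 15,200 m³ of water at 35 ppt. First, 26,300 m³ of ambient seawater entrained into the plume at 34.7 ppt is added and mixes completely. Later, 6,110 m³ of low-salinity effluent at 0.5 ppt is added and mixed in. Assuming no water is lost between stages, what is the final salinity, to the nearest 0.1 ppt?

30.4 ppt

By conservation of dissolved salt,
Initial salt = 15,200×35 = 532,000
After stage 1: salt = 532,000 + 26,300×34.7 = 1,444,610; volume = 41,500 m³; S = 34.81 ppt
After stage 2: salt = 1,444,610 + 6,110×0.5 = 1,447,665; volume = 47,610 m³
S = 1,447,665 / 47,610 = 30.4067 ppt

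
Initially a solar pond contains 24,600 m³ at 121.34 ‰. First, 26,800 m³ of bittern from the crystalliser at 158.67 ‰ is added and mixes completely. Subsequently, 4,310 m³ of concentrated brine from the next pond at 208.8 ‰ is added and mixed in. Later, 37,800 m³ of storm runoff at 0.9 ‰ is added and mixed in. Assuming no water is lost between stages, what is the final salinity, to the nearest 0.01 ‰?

87.38 ‰

Total salt / total volume:
Initial salt = 24,600×121.34 = 2,984,964
After stage 1: salt = 2,984,964 + 26,800×158.67 = 7,237,320; volume = 51,400 m³; S = 140.804 ‰
After stage 2: salt = 7,237,320 + 4,310×208.8 = 8,137,248; volume = 55,710 m³; S = 146.064 ‰
After stage 3: salt = 8,137,248 + 37,800×0.9 = 8,171,268; volume = 93,510 m³
S = 8,171,268 / 93,510 = 87.3839 ‰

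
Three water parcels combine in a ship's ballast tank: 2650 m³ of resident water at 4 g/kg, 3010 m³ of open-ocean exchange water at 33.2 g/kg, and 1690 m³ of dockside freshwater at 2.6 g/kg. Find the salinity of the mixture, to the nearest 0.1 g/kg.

15.6 g/kg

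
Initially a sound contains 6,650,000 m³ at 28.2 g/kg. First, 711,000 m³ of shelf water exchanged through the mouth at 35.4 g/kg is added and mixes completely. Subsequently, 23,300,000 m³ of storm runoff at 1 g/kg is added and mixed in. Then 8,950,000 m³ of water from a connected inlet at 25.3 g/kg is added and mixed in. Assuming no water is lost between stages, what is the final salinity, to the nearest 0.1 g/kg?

11.7 g/kg

Weighted by volume,
Initial salt = 6,650,000×28.2 = 187,530,000
After stage 1: salt = 187,530,000 + 711,000×35.4 = 212,699,400; volume = 7,361,000 m³; S = 28.895 g/kg
After stage 2: salt = 212,699,400 + 23,300,000×1 = 235,999,400; volume = 30,661,000 m³; S = 7.697 g/kg
After stage 3: salt = 235,999,400 + 8,950,000×25.3 = 462,434,400; volume = 39,611,000 m³
S = 462,434,400 / 39,611,000 = 11.6744 g/kg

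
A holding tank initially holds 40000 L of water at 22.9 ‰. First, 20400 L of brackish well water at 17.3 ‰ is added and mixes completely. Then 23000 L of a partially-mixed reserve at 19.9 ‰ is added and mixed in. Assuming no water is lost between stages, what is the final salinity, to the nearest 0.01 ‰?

By conservation of dissolved salt,
Initial salt = 40,000×22.9 = 916,000
After stage 1: salt = 916,000 + 20,400×17.3 = 1,268,920; volume = 60,400 L; S = 21.009 ‰
After stage 2: salt = 1,268,920 + 23,000×19.9 = 1,726,620; volume = 83,400 L
S = 1,726,620 / 83,400 = 20.7029 ‰

20.70 ‰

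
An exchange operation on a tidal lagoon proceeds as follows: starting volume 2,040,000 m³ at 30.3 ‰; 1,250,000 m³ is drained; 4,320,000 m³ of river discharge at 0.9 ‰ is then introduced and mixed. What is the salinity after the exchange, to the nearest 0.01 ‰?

5.45 ‰

Remaining after removal: 790,000 m³ at 30.3 ‰ (salt = 23,937,000)
After addition: salt = 23,937,000 + 4,320,000×0.9 = 27,825,000; volume = 5,110,000 m³
S = 27,825,000 / 5,110,000 = 5.4452 ‰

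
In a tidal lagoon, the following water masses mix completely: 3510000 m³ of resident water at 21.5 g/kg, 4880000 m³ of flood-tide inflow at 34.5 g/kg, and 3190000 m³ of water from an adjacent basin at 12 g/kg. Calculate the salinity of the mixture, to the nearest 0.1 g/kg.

Total salt / total volume:
salt = 3,510,000×21.5 + 4,880,000×34.5 + 3,190,000×12 = 75,465,000 + 168,360,000 + 38,280,000 = 282,105,000
volume = 3,510,000 + 4,880,000 + 3,190,000 = 11,580,000 m³
S = 282,105,000 / 11,580,000 = 24.361 g/kg

24.4 g/kg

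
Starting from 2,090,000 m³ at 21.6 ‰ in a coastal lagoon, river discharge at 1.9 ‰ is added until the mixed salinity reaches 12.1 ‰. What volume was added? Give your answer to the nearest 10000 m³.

Salt balance: 2,090,000×21.6 + V×1.9 = (2,090,000+V)×12.1
45,144,000 + 1.9V = 25,289,000 + 12.1V
19,855,000 = 10.2V
V = 1,946,568.63 m³

1950000 m³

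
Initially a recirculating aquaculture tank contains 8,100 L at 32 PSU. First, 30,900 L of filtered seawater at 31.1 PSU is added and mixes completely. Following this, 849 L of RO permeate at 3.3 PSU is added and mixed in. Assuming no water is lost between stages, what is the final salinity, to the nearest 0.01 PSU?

30.69 PSU

Salt balance:
Initial salt = 8,100×32 = 259,200
After stage 1: salt = 259,200 + 30,900×31.1 = 1,220,190; volume = 39,000 L; S = 31.287 PSU
After stage 2: salt = 1,220,190 + 849×3.3 = 1,222,991.7; volume = 39,849 L
S = 1,222,991.7 / 39,849 = 30.6906 PSU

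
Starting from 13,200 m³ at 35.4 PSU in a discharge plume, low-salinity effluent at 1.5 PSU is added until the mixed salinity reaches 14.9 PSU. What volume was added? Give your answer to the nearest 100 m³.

Salt balance: 13,200×35.4 + V×1.5 = (13,200+V)×14.9
467,280 + 1.5V = 196,680 + 14.9V
270,600 = 13.4V
V = 20,194.03 m³

20200 m³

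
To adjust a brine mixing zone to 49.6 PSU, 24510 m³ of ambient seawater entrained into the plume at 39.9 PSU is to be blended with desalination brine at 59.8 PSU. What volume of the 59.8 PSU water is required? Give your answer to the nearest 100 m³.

23300 m³

Salt balance: 24,510×39.9 + V×59.8 = (24,510+V)×49.6
977,949 + 59.8V = 1,215,696 + 49.6V
237,747 = 10.2V
V = 23,308.53 m³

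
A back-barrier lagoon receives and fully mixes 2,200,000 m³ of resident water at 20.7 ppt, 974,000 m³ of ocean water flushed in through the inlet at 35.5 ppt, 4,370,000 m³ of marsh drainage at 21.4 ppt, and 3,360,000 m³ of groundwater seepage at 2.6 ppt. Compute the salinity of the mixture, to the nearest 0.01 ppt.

16.73 ppt

Total salt / total volume:
salt = 2,200,000×20.7 + 974,000×35.5 + 4,370,000×21.4 + 3,360,000×2.6 = 45,540,000 + 34,577,000 + 93,518,000 + 8,736,000 = 182,371,000
volume = 2,200,000 + 974,000 + 4,370,000 + 3,360,000 = 10,904,000 m³
S = 182,371,000 / 10,904,000 = 16.7251 ppt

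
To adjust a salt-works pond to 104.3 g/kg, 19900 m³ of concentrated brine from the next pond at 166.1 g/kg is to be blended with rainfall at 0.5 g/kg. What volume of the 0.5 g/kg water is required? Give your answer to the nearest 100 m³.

11800 m³

Salt balance: 19,900×166.1 + V×0.5 = (19,900+V)×104.3
3,305,390 + 0.5V = 2,075,570 + 104.3V
1,229,820 = 103.8V
V = 11,847.98 m³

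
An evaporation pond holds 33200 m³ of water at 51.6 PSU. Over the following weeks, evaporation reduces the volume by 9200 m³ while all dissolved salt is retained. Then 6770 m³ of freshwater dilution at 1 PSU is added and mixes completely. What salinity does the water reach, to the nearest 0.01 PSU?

After evaporation: salt = 33,200×51.6 = 1,713,120; volume = 33,200 − 9,200 = 24,000 m³
After mixing: salt = 1,713,120 + 6,770×1 = 1,719,890; volume = 24,000 + 6,770 = 30,770 m³
S = 1,719,890 / 30,770 = 55.895 PSU

55.90 PSU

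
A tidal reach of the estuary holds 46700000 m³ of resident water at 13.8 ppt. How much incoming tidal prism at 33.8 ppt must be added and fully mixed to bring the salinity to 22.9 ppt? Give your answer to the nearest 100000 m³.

39000000 m³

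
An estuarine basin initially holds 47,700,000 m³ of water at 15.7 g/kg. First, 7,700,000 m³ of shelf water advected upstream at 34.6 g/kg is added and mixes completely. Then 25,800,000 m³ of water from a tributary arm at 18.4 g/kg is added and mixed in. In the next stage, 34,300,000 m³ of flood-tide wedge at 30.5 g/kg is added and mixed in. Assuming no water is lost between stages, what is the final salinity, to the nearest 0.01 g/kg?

21.96 g/kg

Conserving salt mass:
Initial salt = 47,700,000×15.7 = 748,890,000
After stage 1: salt = 748,890,000 + 7,700,000×34.6 = 1,015,310,000; volume = 55,400,000 m³; S = 18.327 g/kg
After stage 2: salt = 1,015,310,000 + 25,800,000×18.4 = 1,490,030,000; volume = 81,200,000 m³; S = 18.35 g/kg
After stage 3: salt = 1,490,030,000 + 34,300,000×30.5 = 2,536,180,000; volume = 115,500,000 m³
S = 2,536,180,000 / 115,500,000 = 21.9583 g/kg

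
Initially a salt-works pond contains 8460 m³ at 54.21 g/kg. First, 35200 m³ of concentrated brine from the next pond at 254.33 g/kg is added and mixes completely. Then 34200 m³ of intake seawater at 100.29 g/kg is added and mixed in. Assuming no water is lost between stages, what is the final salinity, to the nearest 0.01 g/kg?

Total salt / total volume:
Initial salt = 8,460×54.21 = 458,616.6
After stage 1: salt = 458,616.6 + 35,200×254.33 = 9,411,032.6; volume = 43,660 m³; S = 215.553 g/kg
After stage 2: salt = 9,411,032.6 + 34,200×100.29 = 12,840,950.6; volume = 77,860 m³
S = 12,840,950.6 / 77,860 = 164.9236 g/kg

164.92 g/kg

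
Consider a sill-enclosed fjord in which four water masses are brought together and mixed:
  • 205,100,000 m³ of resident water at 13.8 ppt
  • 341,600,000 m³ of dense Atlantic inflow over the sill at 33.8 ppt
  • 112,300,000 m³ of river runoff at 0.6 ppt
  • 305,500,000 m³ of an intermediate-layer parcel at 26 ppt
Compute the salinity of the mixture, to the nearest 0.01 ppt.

Conserving salt mass:
salt = 205,100,000×13.8 + 341,600,000×33.8 + 112,300,000×0.6 + 305,500,000×26 = 2,830,380,000 + 11,546,080,000 + 67,380,000 + 7,943,000,000 = 22,386,840,000
volume = 205,100,000 + 341,600,000 + 112,300,000 + 305,500,000 = 964,500,000 m³
S = 22,386,840,000 / 964,500,000 = 23.2108 ppt

23.21 ppt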